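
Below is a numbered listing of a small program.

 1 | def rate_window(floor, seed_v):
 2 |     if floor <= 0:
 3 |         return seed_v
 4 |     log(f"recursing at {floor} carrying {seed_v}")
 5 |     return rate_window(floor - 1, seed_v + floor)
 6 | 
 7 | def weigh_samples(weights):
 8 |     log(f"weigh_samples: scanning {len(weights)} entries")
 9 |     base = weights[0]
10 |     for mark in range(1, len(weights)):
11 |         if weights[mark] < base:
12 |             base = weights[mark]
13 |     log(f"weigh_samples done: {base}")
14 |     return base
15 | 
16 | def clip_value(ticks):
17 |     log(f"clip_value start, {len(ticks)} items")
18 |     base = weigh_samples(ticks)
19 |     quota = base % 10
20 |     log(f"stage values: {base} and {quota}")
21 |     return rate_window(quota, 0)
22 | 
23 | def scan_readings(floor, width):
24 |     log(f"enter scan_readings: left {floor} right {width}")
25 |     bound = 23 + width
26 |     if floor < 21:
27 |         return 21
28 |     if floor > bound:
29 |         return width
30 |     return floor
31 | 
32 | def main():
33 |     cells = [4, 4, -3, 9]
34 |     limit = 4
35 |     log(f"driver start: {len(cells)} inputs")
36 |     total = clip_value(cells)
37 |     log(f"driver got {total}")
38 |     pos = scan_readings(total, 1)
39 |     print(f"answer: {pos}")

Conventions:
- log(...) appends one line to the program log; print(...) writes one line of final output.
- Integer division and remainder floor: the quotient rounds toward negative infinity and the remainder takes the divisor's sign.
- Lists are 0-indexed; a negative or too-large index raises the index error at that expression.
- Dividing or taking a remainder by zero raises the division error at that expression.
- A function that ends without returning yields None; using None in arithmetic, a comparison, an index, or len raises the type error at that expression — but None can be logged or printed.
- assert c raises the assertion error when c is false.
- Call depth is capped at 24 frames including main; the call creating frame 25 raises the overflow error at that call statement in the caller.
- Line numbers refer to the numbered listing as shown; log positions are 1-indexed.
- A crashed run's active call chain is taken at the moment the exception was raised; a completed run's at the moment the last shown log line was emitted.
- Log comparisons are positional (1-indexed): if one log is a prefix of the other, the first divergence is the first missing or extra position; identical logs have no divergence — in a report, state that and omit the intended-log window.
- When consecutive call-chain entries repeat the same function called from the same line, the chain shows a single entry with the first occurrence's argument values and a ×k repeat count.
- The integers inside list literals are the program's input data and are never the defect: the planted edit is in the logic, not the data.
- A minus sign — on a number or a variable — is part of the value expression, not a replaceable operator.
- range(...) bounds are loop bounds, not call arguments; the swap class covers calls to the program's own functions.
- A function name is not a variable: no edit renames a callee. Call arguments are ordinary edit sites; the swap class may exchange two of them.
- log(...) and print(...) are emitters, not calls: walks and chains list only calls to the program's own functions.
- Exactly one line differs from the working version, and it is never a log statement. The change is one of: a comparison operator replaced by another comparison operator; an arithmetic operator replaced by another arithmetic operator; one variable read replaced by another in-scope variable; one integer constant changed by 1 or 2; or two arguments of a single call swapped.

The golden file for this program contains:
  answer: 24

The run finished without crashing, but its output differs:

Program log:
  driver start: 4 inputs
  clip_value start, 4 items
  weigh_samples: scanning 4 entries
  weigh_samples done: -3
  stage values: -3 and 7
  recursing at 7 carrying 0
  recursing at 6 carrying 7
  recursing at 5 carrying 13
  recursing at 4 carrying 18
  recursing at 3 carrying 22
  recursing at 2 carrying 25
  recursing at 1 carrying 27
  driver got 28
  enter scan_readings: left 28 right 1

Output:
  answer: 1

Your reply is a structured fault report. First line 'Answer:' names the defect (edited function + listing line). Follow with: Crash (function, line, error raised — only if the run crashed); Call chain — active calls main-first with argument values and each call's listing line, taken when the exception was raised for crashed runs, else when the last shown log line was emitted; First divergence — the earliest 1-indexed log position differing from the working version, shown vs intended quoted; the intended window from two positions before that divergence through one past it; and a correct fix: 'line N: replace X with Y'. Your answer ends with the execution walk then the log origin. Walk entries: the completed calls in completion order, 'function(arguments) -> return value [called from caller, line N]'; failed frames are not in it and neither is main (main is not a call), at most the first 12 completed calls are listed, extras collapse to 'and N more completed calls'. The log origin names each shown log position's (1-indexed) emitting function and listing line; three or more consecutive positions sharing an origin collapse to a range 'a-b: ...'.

Answer: the defect is in scan_readings at line 29.
Core observation: Log streams are identical — the defect surfaces only in the printed output.
Call chain: main -> scan_readings(28, 1) (called at line 38).
First divergence: none; the two logs match at every position.
Execution walk:
  weigh_samples([4, 4, -3, 9]) -> -3  [called from clip_value, line 18]
  rate_window(0, 28) -> 28  [called from rate_window, line 5]
  rate_window(1, 27) -> 28  [called from rate_window, line 5]
  rate_window(2, 25) -> 28  [called from rate_window, line 5]
  rate_window(3, 22) -> 28  [called from rate_window, line 5]
  rate_window(4, 18) -> 28  [called from rate_window, line 5]
  rate_window(5, 13) -> 28  [called from rate_window, line 5]
  rate_window(6, 7) -> 28  [called from rate_window, line 5]
  rate_window(7, 0) -> 28  [called from clip_value, line 21]
  clip_value([4, 4, -3, 9]) -> 28  [called from main, line 36]
  scan_readings(28, 1) -> 1  [called from main, line 38]
Origin of each log line:
  1: from main, line 35
  2: from clip_value, line 17
  3: from weigh_samples, line 8
  4: from weigh_samples, line 13
  5: from clip_value, line 20
  6-12: from rate_window, line 4
  13: from main, line 37
  14: from scan_readings, line 24
A correct fix: line 29: replace `width` with `bound`.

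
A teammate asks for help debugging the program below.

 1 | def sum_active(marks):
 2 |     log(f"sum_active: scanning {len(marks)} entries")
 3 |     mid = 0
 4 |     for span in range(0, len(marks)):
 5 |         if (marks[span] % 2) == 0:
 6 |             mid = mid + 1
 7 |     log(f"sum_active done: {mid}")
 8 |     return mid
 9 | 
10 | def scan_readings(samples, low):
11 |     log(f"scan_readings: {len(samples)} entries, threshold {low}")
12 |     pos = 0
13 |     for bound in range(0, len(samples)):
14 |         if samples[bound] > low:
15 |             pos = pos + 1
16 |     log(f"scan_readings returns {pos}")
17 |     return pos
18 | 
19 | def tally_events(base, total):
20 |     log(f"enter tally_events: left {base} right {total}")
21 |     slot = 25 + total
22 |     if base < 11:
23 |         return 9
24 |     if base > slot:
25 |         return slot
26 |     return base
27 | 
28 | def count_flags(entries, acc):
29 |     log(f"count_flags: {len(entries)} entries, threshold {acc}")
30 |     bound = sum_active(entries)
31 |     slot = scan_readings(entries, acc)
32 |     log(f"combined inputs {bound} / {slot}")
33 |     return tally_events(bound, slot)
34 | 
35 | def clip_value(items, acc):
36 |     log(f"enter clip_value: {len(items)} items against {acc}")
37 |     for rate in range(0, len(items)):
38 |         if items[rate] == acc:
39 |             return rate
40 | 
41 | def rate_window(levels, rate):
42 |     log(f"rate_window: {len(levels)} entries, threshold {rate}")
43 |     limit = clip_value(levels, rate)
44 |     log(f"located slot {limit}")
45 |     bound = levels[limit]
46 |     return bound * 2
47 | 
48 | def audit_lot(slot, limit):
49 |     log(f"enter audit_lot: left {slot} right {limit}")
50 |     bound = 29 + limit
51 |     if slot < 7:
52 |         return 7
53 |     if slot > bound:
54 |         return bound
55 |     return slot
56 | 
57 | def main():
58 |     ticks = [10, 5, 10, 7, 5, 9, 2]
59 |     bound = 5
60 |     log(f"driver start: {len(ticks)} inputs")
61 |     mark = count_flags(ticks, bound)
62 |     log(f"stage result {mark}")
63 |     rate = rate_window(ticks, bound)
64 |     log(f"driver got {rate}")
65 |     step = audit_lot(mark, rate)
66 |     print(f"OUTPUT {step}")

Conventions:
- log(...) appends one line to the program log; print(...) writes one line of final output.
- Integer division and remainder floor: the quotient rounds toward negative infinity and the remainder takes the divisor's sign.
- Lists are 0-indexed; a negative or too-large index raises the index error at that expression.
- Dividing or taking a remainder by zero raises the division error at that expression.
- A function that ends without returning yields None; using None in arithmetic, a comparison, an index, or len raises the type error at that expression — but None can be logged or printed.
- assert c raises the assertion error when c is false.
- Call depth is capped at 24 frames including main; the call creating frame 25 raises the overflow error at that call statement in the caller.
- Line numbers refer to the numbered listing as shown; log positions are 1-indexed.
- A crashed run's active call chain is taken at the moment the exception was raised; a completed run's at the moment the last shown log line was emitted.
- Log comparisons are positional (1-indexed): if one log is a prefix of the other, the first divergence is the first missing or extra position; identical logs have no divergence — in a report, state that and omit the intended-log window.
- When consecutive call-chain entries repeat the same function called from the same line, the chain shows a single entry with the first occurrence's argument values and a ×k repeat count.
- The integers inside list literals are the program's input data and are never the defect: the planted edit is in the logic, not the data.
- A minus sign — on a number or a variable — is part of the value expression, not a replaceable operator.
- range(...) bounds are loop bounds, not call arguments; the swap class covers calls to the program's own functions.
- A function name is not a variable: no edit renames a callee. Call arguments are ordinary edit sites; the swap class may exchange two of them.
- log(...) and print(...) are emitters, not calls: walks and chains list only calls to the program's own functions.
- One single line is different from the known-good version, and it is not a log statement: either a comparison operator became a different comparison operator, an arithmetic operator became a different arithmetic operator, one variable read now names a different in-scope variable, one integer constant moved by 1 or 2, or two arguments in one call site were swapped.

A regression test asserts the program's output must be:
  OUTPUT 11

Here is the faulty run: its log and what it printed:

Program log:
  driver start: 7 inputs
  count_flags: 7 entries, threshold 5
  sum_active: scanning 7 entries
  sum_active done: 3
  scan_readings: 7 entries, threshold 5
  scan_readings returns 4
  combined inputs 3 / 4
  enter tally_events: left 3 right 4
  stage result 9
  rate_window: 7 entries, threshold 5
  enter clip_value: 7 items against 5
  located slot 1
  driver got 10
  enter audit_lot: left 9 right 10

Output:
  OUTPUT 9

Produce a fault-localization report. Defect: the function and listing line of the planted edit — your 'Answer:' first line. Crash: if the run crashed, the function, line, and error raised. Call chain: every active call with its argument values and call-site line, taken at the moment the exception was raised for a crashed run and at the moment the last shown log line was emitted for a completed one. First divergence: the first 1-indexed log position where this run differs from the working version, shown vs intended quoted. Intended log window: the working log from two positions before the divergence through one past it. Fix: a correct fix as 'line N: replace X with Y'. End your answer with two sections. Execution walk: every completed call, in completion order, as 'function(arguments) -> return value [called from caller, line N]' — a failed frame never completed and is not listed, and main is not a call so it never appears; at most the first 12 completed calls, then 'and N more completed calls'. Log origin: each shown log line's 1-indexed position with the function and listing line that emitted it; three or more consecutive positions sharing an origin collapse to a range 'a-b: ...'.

Answer: the defect is in tally_events at line 23.
Core observation: At log position 9 the runs split — shown 'stage result 9', but the working version logs 'stage result 11'.
Call chain: main -> audit_lot(9, 10) (called at line 65).
First divergence: at position 9 the run shows 'stage result 9' where the working version logs 'stage result 11'.
Intended log window:
  7: combined inputs 3 / 4
  8: enter tally_events: left 3 right 4
  9: stage result 11
  10: rate_window: 7 entries, threshold 5
Execution walk:
  sum_active([10, 5, 10, 7, 5, 9, 2]) -> 3  [called from count_flags, line 30]
  scan_readings([10, 5, 10, 7, 5, 9, 2], 5) -> 4  [called from count_flags, line 31]
  tally_events(3, 4) -> 9  [called from count_flags, line 33]
  count_flags([10, 5, 10, 7, 5, 9, 2], 5) -> 9  [called from main, line 61]
  clip_value([10, 5, 10, 7, 5, 9, 2], 5) -> 1  [called from rate_window, line 43]
  rate_window([10, 5, 10, 7, 5, 9, 2], 5) -> 10  [called from main, line 63]
  audit_lot(9, 10) -> 9  [called from main, line 65]
Log origins:
  1: emitted by main (line 60)
  2: emitted by count_flags (line 29)
  3: emitted by sum_active (line 2)
  4: emitted by sum_active (line 7)
  5: emitted by scan_readings (line 11)
  6: emitted by scan_readings (line 16)
  7: emitted by count_flags (line 32)
  8: emitted by tally_events (line 20)
  9: emitted by main (line 62)
  10: emitted by rate_window (line 42)
  11: emitted by clip_value (line 36)
  12: emitted by rate_window (line 44)
  13: emitted by main (line 64)
  14: emitted by audit_lot (line 49)
A correct fix: line 23: replace `9` with `11`.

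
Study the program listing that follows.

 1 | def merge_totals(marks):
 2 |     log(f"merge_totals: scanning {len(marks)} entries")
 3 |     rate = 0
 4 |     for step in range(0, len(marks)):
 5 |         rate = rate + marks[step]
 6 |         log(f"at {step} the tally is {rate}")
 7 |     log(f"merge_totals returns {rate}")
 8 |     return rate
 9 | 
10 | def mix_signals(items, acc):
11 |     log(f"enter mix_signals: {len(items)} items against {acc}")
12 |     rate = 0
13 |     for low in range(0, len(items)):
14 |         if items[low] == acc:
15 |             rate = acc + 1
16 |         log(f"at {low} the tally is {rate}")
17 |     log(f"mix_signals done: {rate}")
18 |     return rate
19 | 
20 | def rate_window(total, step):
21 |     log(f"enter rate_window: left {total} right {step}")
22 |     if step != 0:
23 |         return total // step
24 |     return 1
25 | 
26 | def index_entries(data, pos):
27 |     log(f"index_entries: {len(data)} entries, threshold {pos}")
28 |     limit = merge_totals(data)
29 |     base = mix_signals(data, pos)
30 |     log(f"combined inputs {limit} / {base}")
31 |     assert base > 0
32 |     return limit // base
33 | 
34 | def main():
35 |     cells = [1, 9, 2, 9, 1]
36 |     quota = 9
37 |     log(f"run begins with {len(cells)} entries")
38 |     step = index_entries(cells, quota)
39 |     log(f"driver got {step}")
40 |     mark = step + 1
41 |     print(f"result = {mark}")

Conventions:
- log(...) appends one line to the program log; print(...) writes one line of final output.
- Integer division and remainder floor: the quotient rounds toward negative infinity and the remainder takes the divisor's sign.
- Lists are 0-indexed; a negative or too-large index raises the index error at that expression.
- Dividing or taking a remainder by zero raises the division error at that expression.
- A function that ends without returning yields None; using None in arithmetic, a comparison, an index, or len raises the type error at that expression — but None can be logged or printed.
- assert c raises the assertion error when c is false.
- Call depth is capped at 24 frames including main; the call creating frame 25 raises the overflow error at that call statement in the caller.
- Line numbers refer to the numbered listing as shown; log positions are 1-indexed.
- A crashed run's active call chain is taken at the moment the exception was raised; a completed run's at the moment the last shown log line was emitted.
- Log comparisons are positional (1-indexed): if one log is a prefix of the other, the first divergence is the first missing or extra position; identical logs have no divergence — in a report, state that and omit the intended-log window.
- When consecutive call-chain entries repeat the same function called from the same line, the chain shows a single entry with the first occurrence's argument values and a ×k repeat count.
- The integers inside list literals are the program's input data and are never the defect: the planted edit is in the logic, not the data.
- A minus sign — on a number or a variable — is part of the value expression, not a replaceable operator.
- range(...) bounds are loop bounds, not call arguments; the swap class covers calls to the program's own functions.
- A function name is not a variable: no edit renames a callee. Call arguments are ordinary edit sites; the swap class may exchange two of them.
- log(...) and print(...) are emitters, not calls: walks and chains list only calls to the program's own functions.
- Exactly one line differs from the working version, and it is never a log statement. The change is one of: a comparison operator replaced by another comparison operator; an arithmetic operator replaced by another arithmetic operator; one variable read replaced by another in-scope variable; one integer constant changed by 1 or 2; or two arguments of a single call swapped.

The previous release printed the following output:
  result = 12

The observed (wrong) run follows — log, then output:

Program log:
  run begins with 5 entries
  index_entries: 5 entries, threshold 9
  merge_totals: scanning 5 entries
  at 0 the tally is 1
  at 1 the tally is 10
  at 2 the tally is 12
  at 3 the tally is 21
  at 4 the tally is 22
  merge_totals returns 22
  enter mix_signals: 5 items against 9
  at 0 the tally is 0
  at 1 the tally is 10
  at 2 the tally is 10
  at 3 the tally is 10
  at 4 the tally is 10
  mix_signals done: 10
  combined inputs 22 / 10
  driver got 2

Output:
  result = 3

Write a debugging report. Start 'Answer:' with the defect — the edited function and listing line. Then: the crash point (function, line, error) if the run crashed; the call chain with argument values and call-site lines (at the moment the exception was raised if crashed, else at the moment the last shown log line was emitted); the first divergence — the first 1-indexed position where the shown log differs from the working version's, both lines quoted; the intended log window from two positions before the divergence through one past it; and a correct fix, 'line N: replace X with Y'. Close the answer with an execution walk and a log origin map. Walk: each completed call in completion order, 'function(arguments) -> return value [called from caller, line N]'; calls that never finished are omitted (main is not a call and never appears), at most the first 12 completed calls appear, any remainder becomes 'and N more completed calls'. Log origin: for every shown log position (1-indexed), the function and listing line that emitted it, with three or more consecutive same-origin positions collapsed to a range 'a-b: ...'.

Answer: the defect is in mix_signals at line 15.
Key fact: Everything matches until log position 12, which reads 'at 1 the tally is 10' in place of 'at 1 the tally is 1'.
Call chain: main.
First divergence: position 12 — shown 'at 1 the tally is 10', intended 'at 1 the tally is 1'.
Intended log window:
  10: enter mix_signals: 5 items against 9
  11: at 0 the tally is 0
  12: at 1 the tally is 1
  13: at 2 the tally is 1
Execution walk:
  merge_totals([1, 9, 2, 9, 1]) -> 22  [called from index_entries, line 28]
  mix_signals([1, 9, 2, 9, 1], 9) -> 10  [called from index_entries, line 29]
  index_entries([1, 9, 2, 9, 1], 9) -> 2  [called from main, line 38]
Origin of each log line:
  1: logged in main at line 37
  2: logged in index_entries at line 27
  3: logged in merge_totals at line 2
  4-8: logged in merge_totals at line 6
  9: logged in merge_totals at line 7
  10: logged in mix_signals at line 11
  11-15: logged in mix_signals at line 16
  16: logged in mix_signals at line 17
  17: logged in index_entries at line 30
  18: logged in main at line 39
A correct fix: line 15: replace `acc` with `rate`.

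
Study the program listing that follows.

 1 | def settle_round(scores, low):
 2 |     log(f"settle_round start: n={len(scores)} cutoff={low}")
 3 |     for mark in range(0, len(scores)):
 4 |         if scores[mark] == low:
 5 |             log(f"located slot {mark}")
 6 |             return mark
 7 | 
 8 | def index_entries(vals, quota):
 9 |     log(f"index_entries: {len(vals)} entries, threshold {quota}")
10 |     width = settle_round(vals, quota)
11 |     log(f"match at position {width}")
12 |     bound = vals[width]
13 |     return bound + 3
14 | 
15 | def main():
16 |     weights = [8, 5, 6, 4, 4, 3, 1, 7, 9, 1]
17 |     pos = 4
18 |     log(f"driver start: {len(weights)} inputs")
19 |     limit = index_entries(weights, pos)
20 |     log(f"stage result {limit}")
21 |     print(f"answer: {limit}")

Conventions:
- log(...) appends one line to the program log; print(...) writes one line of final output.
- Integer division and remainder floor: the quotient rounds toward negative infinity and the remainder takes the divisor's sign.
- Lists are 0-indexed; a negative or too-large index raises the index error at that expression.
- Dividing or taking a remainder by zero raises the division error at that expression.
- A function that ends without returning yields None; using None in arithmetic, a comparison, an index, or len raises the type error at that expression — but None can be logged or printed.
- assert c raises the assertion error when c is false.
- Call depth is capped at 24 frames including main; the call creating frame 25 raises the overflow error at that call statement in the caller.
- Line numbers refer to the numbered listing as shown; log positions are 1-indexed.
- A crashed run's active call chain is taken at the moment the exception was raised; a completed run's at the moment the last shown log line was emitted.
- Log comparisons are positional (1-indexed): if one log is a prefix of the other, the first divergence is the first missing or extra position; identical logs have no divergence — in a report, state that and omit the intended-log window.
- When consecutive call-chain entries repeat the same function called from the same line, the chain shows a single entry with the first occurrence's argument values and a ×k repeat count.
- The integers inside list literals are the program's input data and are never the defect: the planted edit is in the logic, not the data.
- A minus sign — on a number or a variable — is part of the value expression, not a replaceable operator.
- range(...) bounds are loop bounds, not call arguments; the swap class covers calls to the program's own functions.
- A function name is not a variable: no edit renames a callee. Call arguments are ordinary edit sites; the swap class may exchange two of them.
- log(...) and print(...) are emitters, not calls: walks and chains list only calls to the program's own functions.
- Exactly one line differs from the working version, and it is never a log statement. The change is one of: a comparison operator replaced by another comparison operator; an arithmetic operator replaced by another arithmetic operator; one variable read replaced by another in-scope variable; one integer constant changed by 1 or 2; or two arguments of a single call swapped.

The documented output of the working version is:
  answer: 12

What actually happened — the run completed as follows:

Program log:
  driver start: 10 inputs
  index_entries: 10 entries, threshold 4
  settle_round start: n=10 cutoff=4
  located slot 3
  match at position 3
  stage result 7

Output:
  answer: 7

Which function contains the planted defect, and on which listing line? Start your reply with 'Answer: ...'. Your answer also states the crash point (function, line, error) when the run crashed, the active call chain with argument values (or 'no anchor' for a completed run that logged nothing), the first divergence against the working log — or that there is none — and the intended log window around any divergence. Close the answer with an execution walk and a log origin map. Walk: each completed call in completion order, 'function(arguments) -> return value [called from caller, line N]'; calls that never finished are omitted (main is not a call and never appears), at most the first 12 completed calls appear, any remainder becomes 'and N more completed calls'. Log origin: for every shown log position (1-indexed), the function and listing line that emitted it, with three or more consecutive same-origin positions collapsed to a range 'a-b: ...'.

Answer: the defect is in index_entries at line 13.
Core observation: Everything matches until log position 6, which reads 'stage result 7' in place of 'stage result 12'.
Call chain: main.
First divergence: at position 6 the run shows 'stage result 7' where the working version logs 'stage result 12'.
Intended log window:
  4: located slot 3
  5: match at position 3
  6: stage result 12
Execution walk:
  settle_round([8, 5, 6, 4, 4, 3, 1, 7, 9, 1], 4) -> 3  [called from index_entries, line 10]
  index_entries([8, 5, 6, 4, 4, 3, 1, 7, 9, 1], 4) -> 7  [called from main, line 19]
Log line origins:
  1: logged in main at line 18
  2: logged in index_entries at line 9
  3: logged in settle_round at line 2
  4: logged in settle_round at line 5
  5: logged in index_entries at line 11
  6: logged in main at line 20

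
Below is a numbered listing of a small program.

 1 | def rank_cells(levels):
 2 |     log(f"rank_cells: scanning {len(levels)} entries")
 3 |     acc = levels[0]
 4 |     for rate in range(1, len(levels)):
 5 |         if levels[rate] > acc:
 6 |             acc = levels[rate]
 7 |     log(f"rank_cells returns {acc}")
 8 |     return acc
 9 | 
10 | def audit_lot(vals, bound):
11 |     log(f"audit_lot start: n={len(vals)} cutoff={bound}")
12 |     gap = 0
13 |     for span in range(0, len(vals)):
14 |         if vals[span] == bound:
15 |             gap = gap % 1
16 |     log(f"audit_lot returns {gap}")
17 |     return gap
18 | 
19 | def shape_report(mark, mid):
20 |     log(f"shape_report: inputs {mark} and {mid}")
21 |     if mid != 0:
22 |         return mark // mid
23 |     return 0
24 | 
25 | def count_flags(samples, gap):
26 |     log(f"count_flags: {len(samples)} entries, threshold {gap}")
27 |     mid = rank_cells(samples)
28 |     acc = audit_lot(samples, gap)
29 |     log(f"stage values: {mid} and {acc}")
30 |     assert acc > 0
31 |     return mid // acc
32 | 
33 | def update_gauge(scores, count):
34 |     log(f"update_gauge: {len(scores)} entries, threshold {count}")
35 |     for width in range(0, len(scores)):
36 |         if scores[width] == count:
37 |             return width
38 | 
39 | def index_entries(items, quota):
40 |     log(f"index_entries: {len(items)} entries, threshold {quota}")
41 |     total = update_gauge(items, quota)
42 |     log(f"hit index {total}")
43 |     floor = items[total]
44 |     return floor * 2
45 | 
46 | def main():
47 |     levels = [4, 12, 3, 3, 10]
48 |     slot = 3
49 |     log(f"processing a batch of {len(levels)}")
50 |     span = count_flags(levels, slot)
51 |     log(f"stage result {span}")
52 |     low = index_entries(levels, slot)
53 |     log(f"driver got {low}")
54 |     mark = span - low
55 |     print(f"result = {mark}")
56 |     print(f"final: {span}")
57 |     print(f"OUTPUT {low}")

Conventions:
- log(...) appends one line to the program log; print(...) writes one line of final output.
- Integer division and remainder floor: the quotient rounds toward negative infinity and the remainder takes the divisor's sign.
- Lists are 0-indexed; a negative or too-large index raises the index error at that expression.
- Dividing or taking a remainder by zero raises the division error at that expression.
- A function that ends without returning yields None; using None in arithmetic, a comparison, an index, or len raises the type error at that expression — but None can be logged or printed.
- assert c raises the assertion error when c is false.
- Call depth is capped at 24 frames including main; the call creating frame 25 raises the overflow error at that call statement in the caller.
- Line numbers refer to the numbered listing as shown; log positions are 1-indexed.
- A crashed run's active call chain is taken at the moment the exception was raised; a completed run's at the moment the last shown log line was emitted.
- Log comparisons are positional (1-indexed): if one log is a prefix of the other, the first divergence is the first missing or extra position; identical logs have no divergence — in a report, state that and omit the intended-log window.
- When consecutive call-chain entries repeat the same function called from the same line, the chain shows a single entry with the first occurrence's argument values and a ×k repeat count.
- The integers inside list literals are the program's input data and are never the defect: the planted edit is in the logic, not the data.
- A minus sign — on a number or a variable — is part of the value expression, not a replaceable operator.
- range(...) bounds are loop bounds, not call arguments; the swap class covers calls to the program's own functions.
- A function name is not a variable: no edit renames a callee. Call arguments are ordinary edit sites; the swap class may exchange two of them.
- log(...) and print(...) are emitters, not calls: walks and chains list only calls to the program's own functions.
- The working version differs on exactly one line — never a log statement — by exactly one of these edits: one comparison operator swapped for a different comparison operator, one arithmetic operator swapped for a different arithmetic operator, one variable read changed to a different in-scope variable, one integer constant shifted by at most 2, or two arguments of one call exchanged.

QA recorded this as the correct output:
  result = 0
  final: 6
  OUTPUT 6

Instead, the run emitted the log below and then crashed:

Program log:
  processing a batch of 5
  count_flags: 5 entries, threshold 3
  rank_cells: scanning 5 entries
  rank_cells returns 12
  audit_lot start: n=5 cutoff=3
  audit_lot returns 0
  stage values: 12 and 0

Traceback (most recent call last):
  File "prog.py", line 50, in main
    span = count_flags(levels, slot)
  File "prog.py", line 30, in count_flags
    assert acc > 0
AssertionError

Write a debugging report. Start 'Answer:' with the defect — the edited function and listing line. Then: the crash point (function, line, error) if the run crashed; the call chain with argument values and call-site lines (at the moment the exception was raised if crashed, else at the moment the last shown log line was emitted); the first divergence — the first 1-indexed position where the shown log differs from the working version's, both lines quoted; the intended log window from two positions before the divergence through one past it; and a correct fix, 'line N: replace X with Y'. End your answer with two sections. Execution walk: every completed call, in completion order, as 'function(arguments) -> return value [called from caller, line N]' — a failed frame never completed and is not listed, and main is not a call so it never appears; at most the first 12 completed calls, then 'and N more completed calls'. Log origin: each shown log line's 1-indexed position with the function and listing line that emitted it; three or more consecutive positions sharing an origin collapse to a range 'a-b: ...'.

Answer: the defect is in audit_lot at line 15.
The tell: Everything matches until log position 6, which reads 'audit_lot returns 0' in place of 'audit_lot returns 2'.
Crash: count_flags, line 30, AssertionError.
Call chain: main -> count_flags([4, 12, 3, 3, 10], 3) (called at line 50).
First divergence: position 6; shown 'audit_lot returns 0' vs intended 'audit_lot returns 2'.
Intended log window:
  4: rank_cells returns 12
  5: audit_lot start: n=5 cutoff=3
  6: audit_lot returns 2
  7: stage values: 12 and 2
Execution walk:
  rank_cells([4, 12, 3, 3, 10]) -> 12  [called from count_flags, line 27]
  audit_lot([4, 12, 3, 3, 10], 3) -> 0  [called from count_flags, line 28]
Origin of each log line:
  1: from main, line 49
  2: from count_flags, line 26
  3: from rank_cells, line 2
  4: from rank_cells, line 7
  5: from audit_lot, line 11
  6: from audit_lot, line 16
  7: from count_flags, line 29
A correct fix: line 15: replace `%` with `+`.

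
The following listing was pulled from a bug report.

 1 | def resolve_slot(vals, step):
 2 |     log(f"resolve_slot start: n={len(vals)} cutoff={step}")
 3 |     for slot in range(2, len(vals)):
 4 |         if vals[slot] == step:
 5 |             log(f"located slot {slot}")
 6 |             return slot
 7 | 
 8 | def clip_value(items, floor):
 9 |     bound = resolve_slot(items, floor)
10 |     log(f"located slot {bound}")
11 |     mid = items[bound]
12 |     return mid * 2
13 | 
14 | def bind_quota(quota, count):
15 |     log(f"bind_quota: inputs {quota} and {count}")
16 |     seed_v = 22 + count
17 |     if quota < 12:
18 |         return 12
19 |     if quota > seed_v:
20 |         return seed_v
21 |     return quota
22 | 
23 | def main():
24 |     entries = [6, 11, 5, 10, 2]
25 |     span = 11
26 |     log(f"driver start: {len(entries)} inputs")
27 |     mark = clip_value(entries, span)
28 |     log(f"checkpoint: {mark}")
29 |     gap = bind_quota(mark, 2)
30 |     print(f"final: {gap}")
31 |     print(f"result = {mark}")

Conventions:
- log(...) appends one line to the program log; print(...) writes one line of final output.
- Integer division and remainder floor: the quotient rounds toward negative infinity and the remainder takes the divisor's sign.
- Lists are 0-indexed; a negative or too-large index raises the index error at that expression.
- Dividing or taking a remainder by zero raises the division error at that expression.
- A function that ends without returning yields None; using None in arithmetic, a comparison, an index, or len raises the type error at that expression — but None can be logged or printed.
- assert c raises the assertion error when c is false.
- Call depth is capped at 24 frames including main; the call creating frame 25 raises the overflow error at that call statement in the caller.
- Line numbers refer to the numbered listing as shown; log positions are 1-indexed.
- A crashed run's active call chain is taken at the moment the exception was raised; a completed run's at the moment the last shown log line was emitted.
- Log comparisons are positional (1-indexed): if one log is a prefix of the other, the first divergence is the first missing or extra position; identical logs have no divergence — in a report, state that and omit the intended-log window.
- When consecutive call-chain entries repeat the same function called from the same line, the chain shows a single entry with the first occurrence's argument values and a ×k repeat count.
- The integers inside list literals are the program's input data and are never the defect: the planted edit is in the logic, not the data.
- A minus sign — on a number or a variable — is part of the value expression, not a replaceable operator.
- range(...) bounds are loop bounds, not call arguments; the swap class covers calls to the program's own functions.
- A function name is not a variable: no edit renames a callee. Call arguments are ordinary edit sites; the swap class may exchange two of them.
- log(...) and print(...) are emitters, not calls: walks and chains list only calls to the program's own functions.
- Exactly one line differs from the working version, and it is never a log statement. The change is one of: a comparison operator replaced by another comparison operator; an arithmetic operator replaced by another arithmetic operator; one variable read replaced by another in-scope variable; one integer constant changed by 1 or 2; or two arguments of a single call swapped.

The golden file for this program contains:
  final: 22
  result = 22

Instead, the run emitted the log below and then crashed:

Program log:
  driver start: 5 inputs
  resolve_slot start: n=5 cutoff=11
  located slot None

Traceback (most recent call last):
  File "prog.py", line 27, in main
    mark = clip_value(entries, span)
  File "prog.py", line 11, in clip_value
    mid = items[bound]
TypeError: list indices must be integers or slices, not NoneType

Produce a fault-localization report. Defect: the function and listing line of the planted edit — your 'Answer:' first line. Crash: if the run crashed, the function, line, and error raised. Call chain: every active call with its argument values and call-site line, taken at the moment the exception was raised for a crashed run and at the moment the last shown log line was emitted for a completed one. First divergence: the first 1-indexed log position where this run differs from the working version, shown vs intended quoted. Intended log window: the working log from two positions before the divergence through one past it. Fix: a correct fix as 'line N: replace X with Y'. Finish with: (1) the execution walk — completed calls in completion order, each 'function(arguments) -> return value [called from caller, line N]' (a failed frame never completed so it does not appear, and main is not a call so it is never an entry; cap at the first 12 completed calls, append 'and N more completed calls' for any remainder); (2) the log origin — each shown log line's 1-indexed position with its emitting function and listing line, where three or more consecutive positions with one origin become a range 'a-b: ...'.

Answer: the defect is in resolve_slot at line 3.
Key fact: The log first diverges at position 3: the faulty run prints 'located slot None' where the working version prints 'located slot 1'.
Crash: clip_value, line 11, TypeError.
Call chain: main -> clip_value([6, 11, 5, 10, 2], 11) (called at line 27).
First divergence: at position 3 the run shows 'located slot None' where the working version logs 'located slot 1'.
Intended log window:
  1: driver start: 5 inputs
  2: resolve_slot start: n=5 cutoff=11
  3: located slot 1
  4: located slot 1
Execution walk:
  resolve_slot([6, 11, 5, 10, 2], 11) -> None  [called from clip_value, line 9]
Log origin:
  1: logged in main at line 26
  2: logged in resolve_slot at line 2
  3: logged in clip_value at line 10
A correct fix: line 3: replace `2` with `0`.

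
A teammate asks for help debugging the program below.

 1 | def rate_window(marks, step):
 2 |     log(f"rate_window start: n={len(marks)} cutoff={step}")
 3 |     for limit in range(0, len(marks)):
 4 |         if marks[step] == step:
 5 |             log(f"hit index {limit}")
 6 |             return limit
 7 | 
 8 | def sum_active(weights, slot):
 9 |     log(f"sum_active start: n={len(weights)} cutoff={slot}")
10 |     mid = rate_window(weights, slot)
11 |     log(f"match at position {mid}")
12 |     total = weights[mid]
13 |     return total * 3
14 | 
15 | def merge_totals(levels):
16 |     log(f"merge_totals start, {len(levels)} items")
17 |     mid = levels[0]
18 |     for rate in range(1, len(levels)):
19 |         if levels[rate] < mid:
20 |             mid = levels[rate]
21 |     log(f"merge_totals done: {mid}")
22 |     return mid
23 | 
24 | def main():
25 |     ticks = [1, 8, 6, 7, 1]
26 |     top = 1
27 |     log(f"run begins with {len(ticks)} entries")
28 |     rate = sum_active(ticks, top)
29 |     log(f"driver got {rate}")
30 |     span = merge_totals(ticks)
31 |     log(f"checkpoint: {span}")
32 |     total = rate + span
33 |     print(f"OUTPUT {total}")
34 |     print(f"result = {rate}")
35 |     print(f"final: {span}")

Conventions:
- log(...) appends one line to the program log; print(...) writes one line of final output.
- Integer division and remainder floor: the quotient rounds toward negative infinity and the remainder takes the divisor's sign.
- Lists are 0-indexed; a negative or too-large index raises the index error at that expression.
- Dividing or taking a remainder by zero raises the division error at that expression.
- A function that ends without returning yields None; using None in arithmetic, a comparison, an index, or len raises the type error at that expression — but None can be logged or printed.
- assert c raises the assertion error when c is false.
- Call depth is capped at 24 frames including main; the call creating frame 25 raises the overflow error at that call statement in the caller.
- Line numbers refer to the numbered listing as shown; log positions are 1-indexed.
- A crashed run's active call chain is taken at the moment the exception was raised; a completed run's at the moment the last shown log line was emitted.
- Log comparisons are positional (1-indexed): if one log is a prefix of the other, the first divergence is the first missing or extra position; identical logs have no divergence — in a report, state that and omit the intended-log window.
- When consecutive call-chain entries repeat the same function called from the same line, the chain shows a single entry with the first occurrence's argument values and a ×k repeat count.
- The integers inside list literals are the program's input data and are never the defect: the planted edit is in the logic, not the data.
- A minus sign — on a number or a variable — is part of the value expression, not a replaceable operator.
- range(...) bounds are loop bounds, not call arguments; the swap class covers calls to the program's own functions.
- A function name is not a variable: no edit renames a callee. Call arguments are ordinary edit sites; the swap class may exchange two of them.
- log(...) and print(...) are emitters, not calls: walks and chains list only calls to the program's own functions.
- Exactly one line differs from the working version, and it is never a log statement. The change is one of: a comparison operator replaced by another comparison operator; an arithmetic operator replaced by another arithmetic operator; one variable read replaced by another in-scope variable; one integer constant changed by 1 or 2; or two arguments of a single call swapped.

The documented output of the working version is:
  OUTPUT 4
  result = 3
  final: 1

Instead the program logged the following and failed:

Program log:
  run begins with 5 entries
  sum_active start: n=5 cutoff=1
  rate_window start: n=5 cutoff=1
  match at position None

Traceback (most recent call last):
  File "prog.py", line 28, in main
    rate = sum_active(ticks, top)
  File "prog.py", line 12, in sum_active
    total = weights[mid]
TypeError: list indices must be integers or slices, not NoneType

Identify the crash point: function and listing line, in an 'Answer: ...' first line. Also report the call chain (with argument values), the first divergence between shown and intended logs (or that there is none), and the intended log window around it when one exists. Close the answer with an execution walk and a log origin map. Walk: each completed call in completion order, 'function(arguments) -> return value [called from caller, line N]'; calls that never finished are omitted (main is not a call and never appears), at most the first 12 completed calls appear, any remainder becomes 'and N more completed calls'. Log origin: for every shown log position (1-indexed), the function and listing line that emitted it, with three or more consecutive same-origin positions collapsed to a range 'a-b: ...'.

Answer: the error was raised in sum_active, line 12.
Core observation: At log position 4 the runs split — shown 'match at position None', but the working version logs 'hit index 0'.
Call chain: main -> sum_active([1, 8, 6, 7, 1], 1) (called at line 28).
First divergence: position 4 — the shown line 'match at position None' should read 'hit index 0'.
Intended log window:
  2: sum_active start: n=5 cutoff=1
  3: rate_window start: n=5 cutoff=1
  4: hit index 0
  5: match at position 0
Execution walk:
  rate_window([1, 8, 6, 7, 1], 1) -> None  [called from sum_active, line 10]
Log origins:
  1: from main, line 27
  2: from sum_active, line 9
  3: from rate_window, line 2
  4: from sum_active, line 11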